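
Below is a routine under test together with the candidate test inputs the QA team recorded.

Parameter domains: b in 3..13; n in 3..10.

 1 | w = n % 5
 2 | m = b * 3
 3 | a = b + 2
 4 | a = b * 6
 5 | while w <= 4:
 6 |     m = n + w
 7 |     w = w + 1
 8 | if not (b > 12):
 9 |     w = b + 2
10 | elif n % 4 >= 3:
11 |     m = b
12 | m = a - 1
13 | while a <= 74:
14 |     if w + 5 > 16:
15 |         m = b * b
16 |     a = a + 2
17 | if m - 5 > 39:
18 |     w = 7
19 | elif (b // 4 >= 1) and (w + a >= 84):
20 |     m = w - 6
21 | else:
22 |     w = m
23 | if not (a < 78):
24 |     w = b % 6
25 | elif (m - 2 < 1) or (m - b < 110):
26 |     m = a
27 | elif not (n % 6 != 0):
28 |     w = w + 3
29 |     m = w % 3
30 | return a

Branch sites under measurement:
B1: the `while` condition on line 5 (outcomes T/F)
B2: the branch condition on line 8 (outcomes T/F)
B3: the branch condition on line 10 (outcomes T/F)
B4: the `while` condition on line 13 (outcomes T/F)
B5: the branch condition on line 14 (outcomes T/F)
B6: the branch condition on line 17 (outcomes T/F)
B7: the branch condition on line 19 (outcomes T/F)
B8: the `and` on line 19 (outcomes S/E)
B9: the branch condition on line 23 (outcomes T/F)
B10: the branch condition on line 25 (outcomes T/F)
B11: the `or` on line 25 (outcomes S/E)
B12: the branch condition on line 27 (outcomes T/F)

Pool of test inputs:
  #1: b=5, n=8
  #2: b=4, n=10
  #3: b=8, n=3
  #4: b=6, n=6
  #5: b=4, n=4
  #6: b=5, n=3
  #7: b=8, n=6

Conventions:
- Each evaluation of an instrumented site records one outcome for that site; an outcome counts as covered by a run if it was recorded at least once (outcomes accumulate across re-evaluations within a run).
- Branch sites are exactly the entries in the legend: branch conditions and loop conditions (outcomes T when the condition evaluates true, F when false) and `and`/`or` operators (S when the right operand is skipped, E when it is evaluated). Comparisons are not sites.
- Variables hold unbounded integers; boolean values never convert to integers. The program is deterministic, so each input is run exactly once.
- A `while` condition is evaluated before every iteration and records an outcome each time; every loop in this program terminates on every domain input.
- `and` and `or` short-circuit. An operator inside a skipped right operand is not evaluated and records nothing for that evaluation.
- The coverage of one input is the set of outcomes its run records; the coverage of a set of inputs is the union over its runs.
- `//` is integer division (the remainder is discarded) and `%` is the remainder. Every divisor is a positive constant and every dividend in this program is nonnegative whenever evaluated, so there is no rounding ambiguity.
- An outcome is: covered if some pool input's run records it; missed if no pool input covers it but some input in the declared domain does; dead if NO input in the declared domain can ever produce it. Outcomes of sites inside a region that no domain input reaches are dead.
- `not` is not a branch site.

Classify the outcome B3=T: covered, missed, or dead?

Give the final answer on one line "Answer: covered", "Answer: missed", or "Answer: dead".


no pool input records B3=T
but domain input (b=13, n=3) does record it -> reachable, so missed
Answer: missed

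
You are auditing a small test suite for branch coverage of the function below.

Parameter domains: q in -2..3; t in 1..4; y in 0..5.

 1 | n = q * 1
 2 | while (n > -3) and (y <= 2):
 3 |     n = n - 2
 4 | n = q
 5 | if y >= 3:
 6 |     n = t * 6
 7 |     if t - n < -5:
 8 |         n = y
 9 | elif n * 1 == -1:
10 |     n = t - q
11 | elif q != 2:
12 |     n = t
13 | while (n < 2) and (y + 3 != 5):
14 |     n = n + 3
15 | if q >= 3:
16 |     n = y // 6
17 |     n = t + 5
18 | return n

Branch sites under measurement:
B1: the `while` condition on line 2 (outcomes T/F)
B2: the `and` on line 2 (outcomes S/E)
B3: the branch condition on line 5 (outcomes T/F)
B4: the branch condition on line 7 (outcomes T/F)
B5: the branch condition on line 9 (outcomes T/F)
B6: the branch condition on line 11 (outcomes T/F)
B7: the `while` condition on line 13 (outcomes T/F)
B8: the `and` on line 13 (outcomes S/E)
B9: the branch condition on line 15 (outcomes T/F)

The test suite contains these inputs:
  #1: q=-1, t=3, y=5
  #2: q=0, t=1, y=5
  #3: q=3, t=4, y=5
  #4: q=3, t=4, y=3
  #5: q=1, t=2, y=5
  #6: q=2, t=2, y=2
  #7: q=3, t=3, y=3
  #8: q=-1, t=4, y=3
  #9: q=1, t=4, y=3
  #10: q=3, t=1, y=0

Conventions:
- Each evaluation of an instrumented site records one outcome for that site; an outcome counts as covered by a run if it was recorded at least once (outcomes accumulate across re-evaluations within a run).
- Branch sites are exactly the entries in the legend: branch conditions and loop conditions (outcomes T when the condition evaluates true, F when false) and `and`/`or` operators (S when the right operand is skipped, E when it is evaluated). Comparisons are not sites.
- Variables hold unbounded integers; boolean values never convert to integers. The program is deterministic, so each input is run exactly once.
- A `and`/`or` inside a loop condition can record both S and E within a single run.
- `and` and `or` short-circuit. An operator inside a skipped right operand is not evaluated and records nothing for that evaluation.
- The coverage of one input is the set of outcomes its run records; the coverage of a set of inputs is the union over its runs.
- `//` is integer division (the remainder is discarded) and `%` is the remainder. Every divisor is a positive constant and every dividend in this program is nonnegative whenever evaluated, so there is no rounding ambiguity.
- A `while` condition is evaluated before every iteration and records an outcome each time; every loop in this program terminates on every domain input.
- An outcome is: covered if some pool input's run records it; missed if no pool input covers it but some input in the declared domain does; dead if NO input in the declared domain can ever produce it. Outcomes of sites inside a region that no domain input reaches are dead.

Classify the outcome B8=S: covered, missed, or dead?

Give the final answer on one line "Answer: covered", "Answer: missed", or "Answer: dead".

B8=S is recorded by pool input(s) 1, 2, 3, 4, 5, 6, 7, 8, 9, 10 -> covered

Answer: covered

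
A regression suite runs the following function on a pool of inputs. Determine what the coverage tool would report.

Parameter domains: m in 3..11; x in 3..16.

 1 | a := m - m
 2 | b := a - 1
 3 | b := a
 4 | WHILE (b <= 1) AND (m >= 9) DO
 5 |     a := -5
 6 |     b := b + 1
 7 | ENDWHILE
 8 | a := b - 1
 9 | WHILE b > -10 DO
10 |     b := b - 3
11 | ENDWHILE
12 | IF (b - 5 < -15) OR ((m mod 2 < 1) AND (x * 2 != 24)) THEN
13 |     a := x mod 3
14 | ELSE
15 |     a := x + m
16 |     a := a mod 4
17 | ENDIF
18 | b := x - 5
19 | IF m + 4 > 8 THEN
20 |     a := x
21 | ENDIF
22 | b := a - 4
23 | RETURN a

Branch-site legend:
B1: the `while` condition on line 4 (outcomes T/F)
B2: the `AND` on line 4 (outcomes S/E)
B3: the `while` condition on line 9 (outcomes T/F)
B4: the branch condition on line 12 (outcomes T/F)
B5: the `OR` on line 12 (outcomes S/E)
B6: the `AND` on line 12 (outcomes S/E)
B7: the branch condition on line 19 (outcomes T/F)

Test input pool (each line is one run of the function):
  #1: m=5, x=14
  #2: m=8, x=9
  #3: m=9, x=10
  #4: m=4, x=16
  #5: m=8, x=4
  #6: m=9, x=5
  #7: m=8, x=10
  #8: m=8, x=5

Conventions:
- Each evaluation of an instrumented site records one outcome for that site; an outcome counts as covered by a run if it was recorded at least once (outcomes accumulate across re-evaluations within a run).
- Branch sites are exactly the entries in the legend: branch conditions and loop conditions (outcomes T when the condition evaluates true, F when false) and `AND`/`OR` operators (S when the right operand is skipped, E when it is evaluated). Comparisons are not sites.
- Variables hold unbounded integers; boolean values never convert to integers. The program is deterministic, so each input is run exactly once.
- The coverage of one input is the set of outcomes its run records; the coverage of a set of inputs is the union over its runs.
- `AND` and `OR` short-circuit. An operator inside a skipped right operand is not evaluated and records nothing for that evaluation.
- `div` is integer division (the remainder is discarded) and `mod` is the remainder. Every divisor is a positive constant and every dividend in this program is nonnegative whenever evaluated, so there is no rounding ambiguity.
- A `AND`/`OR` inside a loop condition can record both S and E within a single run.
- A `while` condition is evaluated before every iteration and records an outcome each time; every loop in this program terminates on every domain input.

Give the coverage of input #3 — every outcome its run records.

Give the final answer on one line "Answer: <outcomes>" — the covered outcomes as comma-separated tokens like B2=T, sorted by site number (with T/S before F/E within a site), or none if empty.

Event log for input #3 (m=9, x=10):
  B2->E, B1->T, B2->E, B1->T, B2->S, B1->F, B3->T, B3->T, B3->T, B3->T
  B3->F, B5->E, B6->S, B4->F, B7->T
as a set, this run covers: B1=T, B1=F, B2=S, B2=E, B3=T, B3=F, B4=F, B5=E, B6=S, B7=T

Answer: B1=T, B1=F, B2=S, B2=E, B3=T, B3=F, B4=F, B5=E, B6=S, B7=T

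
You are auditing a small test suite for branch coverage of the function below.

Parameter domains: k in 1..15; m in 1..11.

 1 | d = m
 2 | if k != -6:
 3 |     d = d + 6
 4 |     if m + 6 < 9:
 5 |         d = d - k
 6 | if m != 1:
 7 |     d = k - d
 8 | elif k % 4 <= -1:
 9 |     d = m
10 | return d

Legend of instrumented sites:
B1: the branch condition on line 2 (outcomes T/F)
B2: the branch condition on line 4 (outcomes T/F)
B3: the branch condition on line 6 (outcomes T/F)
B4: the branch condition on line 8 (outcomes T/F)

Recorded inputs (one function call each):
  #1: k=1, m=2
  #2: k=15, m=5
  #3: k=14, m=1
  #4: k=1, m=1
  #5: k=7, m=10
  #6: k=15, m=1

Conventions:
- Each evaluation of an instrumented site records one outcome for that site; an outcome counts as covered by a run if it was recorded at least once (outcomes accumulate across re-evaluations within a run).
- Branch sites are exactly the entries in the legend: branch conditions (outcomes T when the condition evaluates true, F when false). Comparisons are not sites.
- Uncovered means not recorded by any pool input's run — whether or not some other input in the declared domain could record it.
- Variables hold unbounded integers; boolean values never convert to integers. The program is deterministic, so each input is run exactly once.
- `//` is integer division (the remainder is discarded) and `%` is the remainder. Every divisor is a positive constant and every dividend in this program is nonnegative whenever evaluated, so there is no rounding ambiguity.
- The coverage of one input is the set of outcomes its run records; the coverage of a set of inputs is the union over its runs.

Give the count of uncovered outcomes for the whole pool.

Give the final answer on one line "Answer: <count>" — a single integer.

run #1 (k=1, m=2) records B1=T, B2=T, B3=T
run #2 (k=15, m=5) records B1=T, B2=F, B3=T
run #3 (k=14, m=1) records B1=T, B2=T, B3=F, B4=F
run #4 (k=1, m=1) records B1=T, B2=T, B3=F, B4=F
run #5 (k=7, m=10) records B1=T, B2=F, B3=T
run #6 (k=15, m=1) records B1=T, B2=T, B3=F, B4=F
union over the pool: B1=T, B2=T, B2=F, B3=T, B3=F, B4=F
uncovered (2 of 8): B1=F, B4=T

Answer: 2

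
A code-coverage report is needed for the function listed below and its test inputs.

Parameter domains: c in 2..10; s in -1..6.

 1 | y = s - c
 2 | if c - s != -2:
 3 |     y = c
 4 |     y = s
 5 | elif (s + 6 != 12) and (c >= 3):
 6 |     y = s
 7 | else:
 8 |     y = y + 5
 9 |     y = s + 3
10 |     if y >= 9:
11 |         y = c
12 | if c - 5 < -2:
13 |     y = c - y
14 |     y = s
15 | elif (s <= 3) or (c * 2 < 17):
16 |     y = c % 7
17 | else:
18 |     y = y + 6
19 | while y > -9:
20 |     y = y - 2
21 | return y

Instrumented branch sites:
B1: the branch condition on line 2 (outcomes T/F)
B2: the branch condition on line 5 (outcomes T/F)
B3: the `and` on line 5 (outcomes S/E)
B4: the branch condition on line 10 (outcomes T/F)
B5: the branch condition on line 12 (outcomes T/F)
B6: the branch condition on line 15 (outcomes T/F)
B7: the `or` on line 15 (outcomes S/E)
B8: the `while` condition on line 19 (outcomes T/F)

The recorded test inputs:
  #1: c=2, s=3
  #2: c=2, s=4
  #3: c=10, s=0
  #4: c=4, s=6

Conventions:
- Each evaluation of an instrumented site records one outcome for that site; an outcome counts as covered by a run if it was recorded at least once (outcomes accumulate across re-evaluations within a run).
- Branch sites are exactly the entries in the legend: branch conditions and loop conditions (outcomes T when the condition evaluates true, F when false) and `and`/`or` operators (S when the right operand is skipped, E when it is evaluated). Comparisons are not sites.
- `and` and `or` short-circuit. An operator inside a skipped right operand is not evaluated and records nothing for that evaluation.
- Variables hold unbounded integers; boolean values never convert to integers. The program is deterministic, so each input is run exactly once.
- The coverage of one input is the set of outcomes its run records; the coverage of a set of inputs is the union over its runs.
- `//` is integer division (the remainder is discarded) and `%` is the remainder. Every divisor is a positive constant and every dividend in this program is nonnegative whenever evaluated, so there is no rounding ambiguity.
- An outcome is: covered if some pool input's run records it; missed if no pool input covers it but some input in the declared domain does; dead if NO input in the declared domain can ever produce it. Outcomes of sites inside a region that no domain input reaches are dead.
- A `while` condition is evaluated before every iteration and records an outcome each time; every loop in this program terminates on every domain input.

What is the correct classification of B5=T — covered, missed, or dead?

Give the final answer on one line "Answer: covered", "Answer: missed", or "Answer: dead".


B5=T is recorded by pool input(s) 1, 2 -> covered
Answer: covered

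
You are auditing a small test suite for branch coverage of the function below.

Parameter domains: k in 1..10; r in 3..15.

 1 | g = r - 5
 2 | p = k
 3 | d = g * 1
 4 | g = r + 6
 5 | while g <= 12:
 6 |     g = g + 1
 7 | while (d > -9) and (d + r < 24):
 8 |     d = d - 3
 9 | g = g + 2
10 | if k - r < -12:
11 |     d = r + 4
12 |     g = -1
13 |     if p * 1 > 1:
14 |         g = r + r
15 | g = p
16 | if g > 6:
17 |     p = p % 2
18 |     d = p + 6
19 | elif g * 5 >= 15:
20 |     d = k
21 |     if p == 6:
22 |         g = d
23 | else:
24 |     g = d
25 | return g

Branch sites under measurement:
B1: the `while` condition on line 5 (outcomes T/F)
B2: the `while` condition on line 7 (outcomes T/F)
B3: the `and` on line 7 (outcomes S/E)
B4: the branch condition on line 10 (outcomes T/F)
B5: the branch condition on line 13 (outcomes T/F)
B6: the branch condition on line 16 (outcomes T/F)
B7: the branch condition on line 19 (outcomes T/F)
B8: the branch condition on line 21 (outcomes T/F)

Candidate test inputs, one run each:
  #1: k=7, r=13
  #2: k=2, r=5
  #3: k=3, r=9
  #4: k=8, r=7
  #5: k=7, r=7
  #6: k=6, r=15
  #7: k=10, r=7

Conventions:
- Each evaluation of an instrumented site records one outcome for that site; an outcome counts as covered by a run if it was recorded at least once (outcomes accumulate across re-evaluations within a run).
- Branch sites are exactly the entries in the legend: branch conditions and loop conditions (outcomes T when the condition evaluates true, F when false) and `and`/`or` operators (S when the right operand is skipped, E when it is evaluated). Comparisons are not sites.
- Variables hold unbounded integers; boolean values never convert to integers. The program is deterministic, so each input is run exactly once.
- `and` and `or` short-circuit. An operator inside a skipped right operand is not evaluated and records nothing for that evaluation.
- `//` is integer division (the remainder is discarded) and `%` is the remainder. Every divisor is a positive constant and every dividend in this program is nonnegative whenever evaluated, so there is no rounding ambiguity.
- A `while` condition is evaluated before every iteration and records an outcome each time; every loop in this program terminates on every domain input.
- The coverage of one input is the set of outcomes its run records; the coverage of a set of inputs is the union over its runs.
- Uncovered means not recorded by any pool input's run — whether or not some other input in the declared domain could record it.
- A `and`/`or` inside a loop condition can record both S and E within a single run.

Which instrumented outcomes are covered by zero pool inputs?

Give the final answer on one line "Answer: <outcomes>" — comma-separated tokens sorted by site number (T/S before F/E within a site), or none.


input #1 (k=7, r=13): events B1->F, B3->E, B2->T, B3->E, B2->T, B3->E, B2->T, B3->E, B2->T, B3->E, B2->T, B3->E, B2->T, B3->S, ...; covers B1=F, B2=T, B2=F, B3=S, B3=E, B4=F, B6=T
input #2 (k=2, r=5): events B1->T, B1->T, B1->F, B3->E, B2->T, B3->E, B2->T, B3->E, B2->T, B3->S, B2->F, B4->F, B6->F, B7->F; covers B1=T, B1=F, B2=T, B2=F, B3=S, B3=E, B4=F, B6=F, B7=F
input #3 (k=3, r=9): events B1->F, B3->E, B2->T, B3->E, B2->T, B3->E, B2->T, B3->E, B2->T, B3->E, B2->T, B3->S, B2->F, B4->F, ...; covers B1=F, B2=T, B2=F, B3=S, B3=E, B4=F, B6=F, B7=T, B8=F
input #4 (k=8, r=7): events B1->F, B3->E, B2->T, B3->E, B2->T, B3->E, B2->T, B3->E, B2->T, B3->S, B2->F, B4->F, B6->T; covers B1=F, B2=T, B2=F, B3=S, B3=E, B4=F, B6=T
input #5 (k=7, r=7): events B1->F, B3->E, B2->T, B3->E, B2->T, B3->E, B2->T, B3->E, B2->T, B3->S, B2->F, B4->F, B6->T; covers B1=F, B2=T, B2=F, B3=S, B3=E, B4=F, B6=T
input #6 (k=6, r=15): events B1->F, B3->E, B2->F, B4->F, B6->F, B7->T, B8->T; covers B1=F, B2=F, B3=E, B4=F, B6=F, B7=T, B8=T
input #7 (k=10, r=7): events B1->F, B3->E, B2->T, B3->E, B2->T, B3->E, B2->T, B3->E, B2->T, B3->S, B2->F, B4->F, B6->T; covers B1=F, B2=T, B2=F, B3=S, B3=E, B4=F, B6=T
union over the pool: B1=T, B1=F, B2=T, B2=F, B3=S, B3=E, B4=F, B6=T, B6=F, B7=T, B7=F, B8=T, B8=F
uncovered (3 of 16): B4=T, B5=T, B5=F
Answer: B4=T, B5=T, B5=F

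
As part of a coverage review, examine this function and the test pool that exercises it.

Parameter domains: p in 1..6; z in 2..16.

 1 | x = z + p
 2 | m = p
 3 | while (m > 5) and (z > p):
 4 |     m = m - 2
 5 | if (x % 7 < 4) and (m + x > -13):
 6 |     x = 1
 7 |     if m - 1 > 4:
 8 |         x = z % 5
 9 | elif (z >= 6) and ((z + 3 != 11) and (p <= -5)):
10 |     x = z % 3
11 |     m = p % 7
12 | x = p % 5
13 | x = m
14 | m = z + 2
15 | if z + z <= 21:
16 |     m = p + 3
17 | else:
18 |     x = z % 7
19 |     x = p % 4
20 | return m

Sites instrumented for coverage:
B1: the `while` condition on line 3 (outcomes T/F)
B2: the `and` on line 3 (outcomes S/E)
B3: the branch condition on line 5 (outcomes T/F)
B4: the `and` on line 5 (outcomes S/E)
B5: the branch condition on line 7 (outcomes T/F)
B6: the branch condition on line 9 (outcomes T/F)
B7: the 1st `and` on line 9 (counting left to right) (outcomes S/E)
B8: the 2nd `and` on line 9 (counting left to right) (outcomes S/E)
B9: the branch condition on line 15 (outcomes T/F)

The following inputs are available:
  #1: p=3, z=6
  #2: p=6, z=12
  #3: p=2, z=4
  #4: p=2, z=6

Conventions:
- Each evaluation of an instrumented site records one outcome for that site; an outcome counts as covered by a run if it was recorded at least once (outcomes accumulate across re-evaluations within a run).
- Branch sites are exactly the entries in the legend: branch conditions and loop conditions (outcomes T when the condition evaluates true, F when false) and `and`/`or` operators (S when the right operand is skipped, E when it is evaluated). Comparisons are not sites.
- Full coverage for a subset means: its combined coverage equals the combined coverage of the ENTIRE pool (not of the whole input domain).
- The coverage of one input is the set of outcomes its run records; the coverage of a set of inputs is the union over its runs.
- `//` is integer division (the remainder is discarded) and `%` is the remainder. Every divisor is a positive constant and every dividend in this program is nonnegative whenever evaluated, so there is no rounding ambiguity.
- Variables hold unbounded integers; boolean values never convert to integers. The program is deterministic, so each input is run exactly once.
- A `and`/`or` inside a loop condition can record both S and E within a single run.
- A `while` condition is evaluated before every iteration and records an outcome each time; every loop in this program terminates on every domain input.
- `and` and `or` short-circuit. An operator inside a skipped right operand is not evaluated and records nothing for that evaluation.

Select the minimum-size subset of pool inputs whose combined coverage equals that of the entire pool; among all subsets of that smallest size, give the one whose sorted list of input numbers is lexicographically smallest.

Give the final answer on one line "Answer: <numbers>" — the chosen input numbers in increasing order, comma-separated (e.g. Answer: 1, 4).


input #1 (p=3, z=6): covers B1=F, B2=S, B3=T, B4=E, B5=F, B9=T
input #2 (p=6, z=12): covers B1=T, B1=F, B2=S, B2=E, B3=F, B4=S, B6=F, B7=E, B8=E, B9=F
input #3 (p=2, z=4): covers B1=F, B2=S, B3=F, B4=S, B6=F, B7=S, B9=T
input #4 (p=2, z=6): covers B1=F, B2=S, B3=T, B4=E, B5=F, B9=T
together the pool reaches 15 outcomes: B1=T, B1=F, B2=S, B2=E, B3=T, B3=F, B4=S, B4=E, B5=F, B6=F, B7=S, B7=E, B8=E, B9=T, B9=F
size 1 is not enough: best union over all size-1 subsets is 10/15
size 2 is not enough: best union over all size-2 subsets is 14/15
at size 3, {1, 2, 3} reaches all 15 outcomes; every lexicographically earlier size-3 subset fails
Answer: 1, 2, 3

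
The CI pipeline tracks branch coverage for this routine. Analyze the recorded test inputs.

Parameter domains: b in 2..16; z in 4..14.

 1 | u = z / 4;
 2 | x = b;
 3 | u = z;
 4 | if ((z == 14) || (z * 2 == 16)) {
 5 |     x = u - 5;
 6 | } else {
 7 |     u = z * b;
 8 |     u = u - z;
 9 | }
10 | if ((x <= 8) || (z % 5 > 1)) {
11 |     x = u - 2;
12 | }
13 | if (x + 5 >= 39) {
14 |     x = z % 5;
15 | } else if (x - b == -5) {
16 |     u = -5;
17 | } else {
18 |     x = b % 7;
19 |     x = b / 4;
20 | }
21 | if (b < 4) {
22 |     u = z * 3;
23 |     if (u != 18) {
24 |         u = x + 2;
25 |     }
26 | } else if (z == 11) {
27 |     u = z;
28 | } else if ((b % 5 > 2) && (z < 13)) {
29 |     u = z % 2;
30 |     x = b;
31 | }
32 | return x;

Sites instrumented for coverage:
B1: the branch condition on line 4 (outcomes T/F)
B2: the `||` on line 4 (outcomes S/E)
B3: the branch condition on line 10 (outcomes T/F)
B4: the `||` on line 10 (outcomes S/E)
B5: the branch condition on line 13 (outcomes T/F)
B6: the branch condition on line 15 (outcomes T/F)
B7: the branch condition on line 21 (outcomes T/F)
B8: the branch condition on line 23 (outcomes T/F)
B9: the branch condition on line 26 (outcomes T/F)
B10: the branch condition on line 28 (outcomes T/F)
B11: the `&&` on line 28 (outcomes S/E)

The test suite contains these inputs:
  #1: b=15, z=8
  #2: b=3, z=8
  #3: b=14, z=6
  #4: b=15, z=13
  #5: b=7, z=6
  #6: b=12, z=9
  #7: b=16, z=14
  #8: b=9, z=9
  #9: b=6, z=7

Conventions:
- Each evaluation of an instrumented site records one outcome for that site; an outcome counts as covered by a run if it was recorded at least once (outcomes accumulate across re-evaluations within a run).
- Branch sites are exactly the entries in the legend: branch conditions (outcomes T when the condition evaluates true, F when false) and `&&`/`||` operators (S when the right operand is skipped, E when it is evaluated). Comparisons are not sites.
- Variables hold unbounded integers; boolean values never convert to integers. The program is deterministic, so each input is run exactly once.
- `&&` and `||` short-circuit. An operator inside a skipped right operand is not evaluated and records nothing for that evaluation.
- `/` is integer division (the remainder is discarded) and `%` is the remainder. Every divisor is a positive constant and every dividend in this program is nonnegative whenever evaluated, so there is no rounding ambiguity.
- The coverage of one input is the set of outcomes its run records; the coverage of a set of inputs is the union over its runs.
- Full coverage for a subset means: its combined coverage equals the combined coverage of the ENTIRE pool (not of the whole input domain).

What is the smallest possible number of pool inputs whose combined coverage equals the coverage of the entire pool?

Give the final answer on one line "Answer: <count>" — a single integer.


test 1 (b=15, z=8) fires B2->E, B1->T, B4->S, B3->T, B5->F, B6->F, B7->F, B9->F, B11->S, B10->F; hits B1=T, B2=E, B3=T, B4=S, B5=F, B6=F, B7=F, B9=F, B10=F, B11=S
test 2 (b=3, z=8) fires B2->E, B1->T, B4->S, B3->T, B5->F, B6->F, B7->T, B8->T; hits B1=T, B2=E, B3=T, B4=S, B5=F, B6=F, B7=T, B8=T
test 3 (b=14, z=6) fires B2->E, B1->F, B4->E, B3->F, B5->F, B6->F, B7->F, B9->F, B11->E, B10->T; hits B1=F, B2=E, B3=F, B4=E, B5=F, B6=F, B7=F, B9=F, B10=T, B11=E
test 4 (b=15, z=13) fires B2->E, B1->F, B4->E, B3->T, B5->T, B7->F, B9->F, B11->S, B10->F; hits B1=F, B2=E, B3=T, B4=E, B5=T, B7=F, B9=F, B10=F, B11=S
test 5 (b=7, z=6) fires B2->E, B1->F, B4->S, B3->T, B5->T, B7->F, B9->F, B11->S, B10->F; hits B1=F, B2=E, B3=T, B4=S, B5=T, B7=F, B9=F, B10=F, B11=S
test 6 (b=12, z=9) fires B2->E, B1->F, B4->E, B3->T, B5->T, B7->F, B9->F, B11->S, B10->F; hits B1=F, B2=E, B3=T, B4=E, B5=T, B7=F, B9=F, B10=F, B11=S
test 7 (b=16, z=14) fires B2->S, B1->T, B4->E, B3->T, B5->F, B6->F, B7->F, B9->F, B11->S, B10->F; hits B1=T, B2=S, B3=T, B4=E, B5=F, B6=F, B7=F, B9=F, B10=F, B11=S
test 8 (b=9, z=9) fires B2->E, B1->F, B4->E, B3->T, B5->T, B7->F, B9->F, B11->E, B10->T; hits B1=F, B2=E, B3=T, B4=E, B5=T, B7=F, B9=F, B10=T, B11=E
test 9 (b=6, z=7) fires B2->E, B1->F, B4->S, B3->T, B5->F, B6->F, B7->F, B9->F, B11->S, B10->F; hits B1=F, B2=E, B3=T, B4=S, B5=F, B6=F, B7=F, B9=F, B10=F, B11=S
union over all inputs: B1=T, B1=F, B2=S, B2=E, B3=T, B3=F, B4=S, B4=E, B5=T, B5=F, B6=F, B7=T, B7=F, B8=T, B9=F, B10=T, B10=F, B11=S, B11=E (19 outcomes)
checked all size-1 subsets: none covers 19 outcomes (max 10/19)
checked all size-2 subsets: none covers 19 outcomes (max 15/19)
checked all size-3 subsets: none covers 19 outcomes (max 18/19)
the canonical winner is {2, 3, 4, 7}: size 4, full 19-outcome coverage, earliest index list among size-4 covers
Answer: 4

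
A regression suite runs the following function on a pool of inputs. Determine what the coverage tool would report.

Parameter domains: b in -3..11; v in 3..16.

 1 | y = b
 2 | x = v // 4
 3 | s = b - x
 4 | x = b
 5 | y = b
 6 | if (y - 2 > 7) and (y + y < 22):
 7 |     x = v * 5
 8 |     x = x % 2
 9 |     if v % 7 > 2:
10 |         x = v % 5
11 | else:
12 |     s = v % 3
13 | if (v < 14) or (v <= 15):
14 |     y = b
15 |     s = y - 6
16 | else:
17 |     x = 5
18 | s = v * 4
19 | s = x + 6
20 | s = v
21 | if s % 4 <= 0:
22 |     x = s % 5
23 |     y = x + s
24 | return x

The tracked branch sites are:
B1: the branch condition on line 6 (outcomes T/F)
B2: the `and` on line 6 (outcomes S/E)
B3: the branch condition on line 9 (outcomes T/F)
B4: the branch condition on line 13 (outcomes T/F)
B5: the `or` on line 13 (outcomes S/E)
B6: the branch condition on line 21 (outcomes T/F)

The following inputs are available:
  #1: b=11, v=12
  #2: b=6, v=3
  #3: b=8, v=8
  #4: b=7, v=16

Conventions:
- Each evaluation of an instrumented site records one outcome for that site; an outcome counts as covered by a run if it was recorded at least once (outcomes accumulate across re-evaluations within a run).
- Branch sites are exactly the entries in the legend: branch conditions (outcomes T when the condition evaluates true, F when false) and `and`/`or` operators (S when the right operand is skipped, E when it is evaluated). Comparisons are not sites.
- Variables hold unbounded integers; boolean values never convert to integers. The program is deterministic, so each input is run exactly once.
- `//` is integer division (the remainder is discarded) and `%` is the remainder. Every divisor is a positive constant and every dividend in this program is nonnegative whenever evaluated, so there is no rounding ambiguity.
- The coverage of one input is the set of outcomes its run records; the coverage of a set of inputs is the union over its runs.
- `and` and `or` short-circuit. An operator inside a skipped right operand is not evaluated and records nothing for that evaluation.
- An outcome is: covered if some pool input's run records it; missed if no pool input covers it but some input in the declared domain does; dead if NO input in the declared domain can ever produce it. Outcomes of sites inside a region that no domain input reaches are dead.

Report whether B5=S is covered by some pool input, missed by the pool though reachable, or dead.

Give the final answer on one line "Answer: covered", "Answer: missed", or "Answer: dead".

B5=S is recorded by pool input(s) 1, 2, 3 -> covered

Answer: covered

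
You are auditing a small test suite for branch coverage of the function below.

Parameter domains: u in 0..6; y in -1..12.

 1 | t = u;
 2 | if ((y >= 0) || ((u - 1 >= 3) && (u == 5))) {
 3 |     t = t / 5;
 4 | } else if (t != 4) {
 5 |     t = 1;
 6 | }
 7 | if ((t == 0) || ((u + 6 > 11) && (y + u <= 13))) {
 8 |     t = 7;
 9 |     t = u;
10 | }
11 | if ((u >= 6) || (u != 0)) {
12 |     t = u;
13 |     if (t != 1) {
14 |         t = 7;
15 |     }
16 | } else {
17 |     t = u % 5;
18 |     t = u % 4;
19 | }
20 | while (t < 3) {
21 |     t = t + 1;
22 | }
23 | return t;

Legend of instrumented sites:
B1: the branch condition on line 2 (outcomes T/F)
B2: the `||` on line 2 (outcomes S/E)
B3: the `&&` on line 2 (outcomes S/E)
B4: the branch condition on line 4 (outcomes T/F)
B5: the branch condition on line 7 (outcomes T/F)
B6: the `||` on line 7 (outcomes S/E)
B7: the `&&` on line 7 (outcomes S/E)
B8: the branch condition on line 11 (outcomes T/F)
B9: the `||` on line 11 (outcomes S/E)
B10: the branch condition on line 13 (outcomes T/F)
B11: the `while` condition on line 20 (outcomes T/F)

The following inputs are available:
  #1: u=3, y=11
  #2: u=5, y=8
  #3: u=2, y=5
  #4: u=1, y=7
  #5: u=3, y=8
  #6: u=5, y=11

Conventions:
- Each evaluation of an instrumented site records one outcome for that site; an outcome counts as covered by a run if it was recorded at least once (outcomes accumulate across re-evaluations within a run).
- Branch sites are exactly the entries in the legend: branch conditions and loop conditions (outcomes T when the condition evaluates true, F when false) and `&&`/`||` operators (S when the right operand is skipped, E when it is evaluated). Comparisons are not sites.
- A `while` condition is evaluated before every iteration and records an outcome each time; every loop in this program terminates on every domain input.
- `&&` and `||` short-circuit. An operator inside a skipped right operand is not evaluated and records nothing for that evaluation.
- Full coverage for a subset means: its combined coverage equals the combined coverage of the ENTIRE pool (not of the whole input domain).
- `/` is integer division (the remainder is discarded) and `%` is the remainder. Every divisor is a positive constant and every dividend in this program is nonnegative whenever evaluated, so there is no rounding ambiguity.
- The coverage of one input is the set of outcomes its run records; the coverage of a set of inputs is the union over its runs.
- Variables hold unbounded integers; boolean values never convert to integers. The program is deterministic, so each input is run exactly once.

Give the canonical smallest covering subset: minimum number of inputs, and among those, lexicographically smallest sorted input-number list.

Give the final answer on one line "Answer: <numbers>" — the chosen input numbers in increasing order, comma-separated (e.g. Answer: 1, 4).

run #1 (u=3, y=11) runs B2->S, B1->T, B6->S, B5->T, B9->E, B8->T, B10->T, B11->F; records B1=T, B2=S, B5=T, B6=S, B8=T, B9=E, B10=T, B11=F
run #2 (u=5, y=8) runs B2->S, B1->T, B6->E, B7->S, B5->F, B9->E, B8->T, B10->T, B11->F; records B1=T, B2=S, B5=F, B6=E, B7=S, B8=T, B9=E, B10=T, B11=F
run #3 (u=2, y=5) runs B2->S, B1->T, B6->S, B5->T, B9->E, B8->T, B10->T, B11->F; records B1=T, B2=S, B5=T, B6=S, B8=T, B9=E, B10=T, B11=F
run #4 (u=1, y=7) runs B2->S, B1->T, B6->S, B5->T, B9->E, B8->T, B10->F, B11->T, B11->T, B11->F; records B1=T, B2=S, B5=T, B6=S, B8=T, B9=E, B10=F, B11=T, B11=F
run #5 (u=3, y=8) runs B2->S, B1->T, B6->S, B5->T, B9->E, B8->T, B10->T, B11->F; records B1=T, B2=S, B5=T, B6=S, B8=T, B9=E, B10=T, B11=F
run #6 (u=5, y=11) runs B2->S, B1->T, B6->E, B7->S, B5->F, B9->E, B8->T, B10->T, B11->F; records B1=T, B2=S, B5=F, B6=E, B7=S, B8=T, B9=E, B10=T, B11=F
union over all inputs: B1=T, B2=S, B5=T, B5=F, B6=S, B6=E, B7=S, B8=T, B9=E, B10=T, B10=F, B11=T, B11=F (13 outcomes)
no size-1 subset reaches all 13 outcomes (best union: 9/13)
size 2: inputs {2, 4} cover all 13 outcomes, and no lexicographically smaller subset of this size does

Answer: 2, 4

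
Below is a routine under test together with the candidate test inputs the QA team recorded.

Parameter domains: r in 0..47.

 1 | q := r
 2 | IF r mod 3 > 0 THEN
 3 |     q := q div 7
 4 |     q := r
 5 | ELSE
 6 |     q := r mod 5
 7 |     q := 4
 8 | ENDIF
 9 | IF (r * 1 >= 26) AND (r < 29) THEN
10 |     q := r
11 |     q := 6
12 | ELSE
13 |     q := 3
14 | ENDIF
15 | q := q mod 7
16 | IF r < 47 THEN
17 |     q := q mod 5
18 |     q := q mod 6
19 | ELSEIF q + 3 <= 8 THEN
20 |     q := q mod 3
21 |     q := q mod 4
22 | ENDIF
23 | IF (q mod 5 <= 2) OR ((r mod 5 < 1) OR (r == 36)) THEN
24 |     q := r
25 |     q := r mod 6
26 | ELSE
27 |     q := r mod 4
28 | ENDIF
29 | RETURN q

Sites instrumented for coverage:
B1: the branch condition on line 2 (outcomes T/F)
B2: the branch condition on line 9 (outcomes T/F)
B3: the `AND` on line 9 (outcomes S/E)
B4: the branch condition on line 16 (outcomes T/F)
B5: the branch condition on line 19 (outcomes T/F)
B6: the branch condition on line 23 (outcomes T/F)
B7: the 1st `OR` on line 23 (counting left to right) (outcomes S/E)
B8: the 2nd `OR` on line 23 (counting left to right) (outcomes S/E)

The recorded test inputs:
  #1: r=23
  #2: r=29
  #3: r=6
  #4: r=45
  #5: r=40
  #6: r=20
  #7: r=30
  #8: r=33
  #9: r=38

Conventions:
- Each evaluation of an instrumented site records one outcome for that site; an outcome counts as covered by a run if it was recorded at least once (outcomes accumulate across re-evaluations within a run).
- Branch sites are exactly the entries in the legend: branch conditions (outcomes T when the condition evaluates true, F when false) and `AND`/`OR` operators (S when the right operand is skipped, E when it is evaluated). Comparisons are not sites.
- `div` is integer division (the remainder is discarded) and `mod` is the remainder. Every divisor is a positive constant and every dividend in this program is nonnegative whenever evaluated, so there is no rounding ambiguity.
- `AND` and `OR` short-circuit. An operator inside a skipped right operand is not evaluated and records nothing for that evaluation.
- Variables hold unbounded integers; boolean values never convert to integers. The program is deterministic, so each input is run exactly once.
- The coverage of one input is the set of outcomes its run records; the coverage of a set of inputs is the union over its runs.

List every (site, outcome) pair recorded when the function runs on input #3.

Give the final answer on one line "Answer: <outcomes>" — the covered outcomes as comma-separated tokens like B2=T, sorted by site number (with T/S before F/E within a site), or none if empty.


Simulating input #3 (r=6) step by step:
  B1->F, B3->S, B2->F, B4->T, B7->E, B8->E, B6->F
distinct outcomes covered: B1=F, B2=F, B3=S, B4=T, B6=F, B7=E, B8=E
Answer: B1=F, B2=F, B3=S, B4=T, B6=F, B7=E, B8=E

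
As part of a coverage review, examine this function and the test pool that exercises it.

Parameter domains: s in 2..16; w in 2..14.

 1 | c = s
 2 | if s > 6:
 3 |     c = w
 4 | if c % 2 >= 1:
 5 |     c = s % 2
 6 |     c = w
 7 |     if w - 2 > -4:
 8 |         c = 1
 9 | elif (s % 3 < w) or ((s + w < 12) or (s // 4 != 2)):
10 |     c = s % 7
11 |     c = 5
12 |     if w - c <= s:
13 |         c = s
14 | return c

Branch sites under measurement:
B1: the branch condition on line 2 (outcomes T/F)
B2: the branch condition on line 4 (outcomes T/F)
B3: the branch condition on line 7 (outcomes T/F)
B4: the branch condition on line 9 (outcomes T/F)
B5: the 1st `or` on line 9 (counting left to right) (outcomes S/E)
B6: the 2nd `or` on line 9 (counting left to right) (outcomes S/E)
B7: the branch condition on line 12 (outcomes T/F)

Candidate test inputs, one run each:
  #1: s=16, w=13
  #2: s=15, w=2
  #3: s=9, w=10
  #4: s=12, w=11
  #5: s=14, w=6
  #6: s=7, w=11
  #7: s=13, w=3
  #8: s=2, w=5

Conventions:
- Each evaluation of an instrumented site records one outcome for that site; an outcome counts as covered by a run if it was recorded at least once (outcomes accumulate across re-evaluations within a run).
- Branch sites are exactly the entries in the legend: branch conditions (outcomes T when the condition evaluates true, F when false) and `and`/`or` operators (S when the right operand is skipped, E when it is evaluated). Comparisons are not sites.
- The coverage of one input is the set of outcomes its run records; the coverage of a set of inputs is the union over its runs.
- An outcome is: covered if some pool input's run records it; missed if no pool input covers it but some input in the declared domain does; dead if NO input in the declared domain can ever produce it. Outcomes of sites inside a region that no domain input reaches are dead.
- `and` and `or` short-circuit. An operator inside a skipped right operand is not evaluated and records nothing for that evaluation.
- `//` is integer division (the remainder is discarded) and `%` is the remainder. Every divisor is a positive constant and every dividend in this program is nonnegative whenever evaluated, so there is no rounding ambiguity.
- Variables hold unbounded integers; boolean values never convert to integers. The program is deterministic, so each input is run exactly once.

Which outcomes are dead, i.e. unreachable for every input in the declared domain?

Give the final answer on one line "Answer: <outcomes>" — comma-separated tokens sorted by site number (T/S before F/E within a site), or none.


sweeping the full domain (195 inputs) for each outcome:
  B3=F: unreachable across the whole domain -> dead
  reachable outcomes have witnesses, e.g. B1=T (e.g. s=7, w=2), B1=F (e.g. s=2, w=2), B2=T (e.g. s=3, w=2), B2=F (e.g. s=2, w=2)
Answer: B3=F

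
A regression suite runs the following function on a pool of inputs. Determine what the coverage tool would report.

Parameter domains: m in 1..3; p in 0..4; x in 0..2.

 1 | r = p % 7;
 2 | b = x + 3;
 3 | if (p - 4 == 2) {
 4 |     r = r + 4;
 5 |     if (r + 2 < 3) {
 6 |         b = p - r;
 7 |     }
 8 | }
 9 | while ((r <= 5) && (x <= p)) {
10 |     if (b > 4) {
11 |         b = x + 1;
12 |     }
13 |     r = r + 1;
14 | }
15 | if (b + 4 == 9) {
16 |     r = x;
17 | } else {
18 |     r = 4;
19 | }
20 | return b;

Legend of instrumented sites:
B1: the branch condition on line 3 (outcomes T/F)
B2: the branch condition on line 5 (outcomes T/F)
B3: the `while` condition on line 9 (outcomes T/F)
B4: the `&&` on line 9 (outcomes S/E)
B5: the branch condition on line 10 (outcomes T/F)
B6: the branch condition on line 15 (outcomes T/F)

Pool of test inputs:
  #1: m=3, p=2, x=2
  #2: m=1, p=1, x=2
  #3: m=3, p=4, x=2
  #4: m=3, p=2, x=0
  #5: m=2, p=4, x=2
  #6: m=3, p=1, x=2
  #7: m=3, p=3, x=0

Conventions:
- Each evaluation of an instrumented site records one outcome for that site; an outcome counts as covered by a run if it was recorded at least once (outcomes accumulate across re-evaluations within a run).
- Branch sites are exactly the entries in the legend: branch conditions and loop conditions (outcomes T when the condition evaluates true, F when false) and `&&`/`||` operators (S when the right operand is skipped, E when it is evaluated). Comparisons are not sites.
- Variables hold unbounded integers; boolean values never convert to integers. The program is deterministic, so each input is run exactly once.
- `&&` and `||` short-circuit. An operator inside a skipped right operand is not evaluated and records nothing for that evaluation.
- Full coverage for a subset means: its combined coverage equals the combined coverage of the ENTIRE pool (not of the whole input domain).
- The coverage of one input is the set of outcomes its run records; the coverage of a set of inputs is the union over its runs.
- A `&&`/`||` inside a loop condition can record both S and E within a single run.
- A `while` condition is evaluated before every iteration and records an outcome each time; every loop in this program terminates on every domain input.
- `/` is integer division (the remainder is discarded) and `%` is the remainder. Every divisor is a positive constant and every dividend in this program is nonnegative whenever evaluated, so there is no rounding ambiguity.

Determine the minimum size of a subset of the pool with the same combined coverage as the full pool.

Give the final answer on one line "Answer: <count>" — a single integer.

test 1 (m=3, p=2, x=2) fires B1->F, B4->E, B3->T, B5->T, B4->E, B3->T, B5->F, B4->E, B3->T, B5->F, B4->E, B3->T, B5->F, B4->S, ...; hits B1=F, B3=T, B3=F, B4=S, B4=E, B5=T, B5=F, B6=F
test 2 (m=1, p=1, x=2) fires B1->F, B4->E, B3->F, B6->T; hits B1=F, B3=F, B4=E, B6=T
test 3 (m=3, p=4, x=2) fires B1->F, B4->E, B3->T, B5->T, B4->E, B3->T, B5->F, B4->S, B3->F, B6->F; hits B1=F, B3=T, B3=F, B4=S, B4=E, B5=T, B5=F, B6=F
test 4 (m=3, p=2, x=0) fires B1->F, B4->E, B3->T, B5->F, B4->E, B3->T, B5->F, B4->E, B3->T, B5->F, B4->E, B3->T, B5->F, B4->S, ...; hits B1=F, B3=T, B3=F, B4=S, B4=E, B5=F, B6=F
test 5 (m=2, p=4, x=2) fires B1->F, B4->E, B3->T, B5->T, B4->E, B3->T, B5->F, B4->S, B3->F, B6->F; hits B1=F, B3=T, B3=F, B4=S, B4=E, B5=T, B5=F, B6=F
test 6 (m=3, p=1, x=2) fires B1->F, B4->E, B3->F, B6->T; hits B1=F, B3=F, B4=E, B6=T
test 7 (m=3, p=3, x=0) fires B1->F, B4->E, B3->T, B5->F, B4->E, B3->T, B5->F, B4->E, B3->T, B5->F, B4->S, B3->F, B6->F; hits B1=F, B3=T, B3=F, B4=S, B4=E, B5=F, B6=F
pool-wide coverage (9 outcomes): B1=F, B3=T, B3=F, B4=S, B4=E, B5=T, B5=F, B6=T, B6=F
size 1 is not enough: best union over all size-1 subsets is 8/9
size 2: inputs {1, 2} cover all 9 outcomes, and no lexicographically smaller subset of this size does

Answer: 2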